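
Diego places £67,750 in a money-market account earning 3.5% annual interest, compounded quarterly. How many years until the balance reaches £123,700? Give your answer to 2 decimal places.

We need (1 + 0.00875)^(4t) = 1.8258, so 4t = ln 1.8258 / ln 1.00875 ≈ 69.1046.
t ≈ 69.1046/4 = 17.2761 years.

17.28 years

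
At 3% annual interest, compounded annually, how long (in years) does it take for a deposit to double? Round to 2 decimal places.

(1 + 0.03)^t = 2.
t = ln 2 / ln(1 + 0.03) ≈ 0.69315/0.0295588 ≈ 23.4498.

23.45 years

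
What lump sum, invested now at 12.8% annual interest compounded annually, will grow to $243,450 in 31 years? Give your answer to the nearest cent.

Annual rate = 12.8% = 0.128; 31 periods.
P = 243,450/(1 + 0.128)^31 ≈ 243,450/41.8390764171 ≈ 5,818.7231.

$5,818.72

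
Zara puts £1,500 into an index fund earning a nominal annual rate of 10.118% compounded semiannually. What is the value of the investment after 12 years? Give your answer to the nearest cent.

Growth factor = (1 + 0.05059)^24 ≈ 3.268874928.
A ≈ 1,500 × 3.268874928 ≈ 4,903.3124.

£4,903.31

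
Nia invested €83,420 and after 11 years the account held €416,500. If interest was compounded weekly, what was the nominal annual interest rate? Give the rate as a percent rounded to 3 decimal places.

14.639%

(1 + r/52)^572 = 416,500/83,420 = 4.99281.
1 + r/52 = 4.99281^(1/572) ≈ 1.002815, so r/52 ≈ 0.00281514.
r ≈ 52·0.00281514 = 14.63873%.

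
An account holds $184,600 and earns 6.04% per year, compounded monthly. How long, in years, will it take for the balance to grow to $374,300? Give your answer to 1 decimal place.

(1 + 0.00503333)^(12t) = 374,300/184,600 = 2.0276.
12t·ln(1 + 0.00503333) = ln(2.0276); 12t = 0.70687/0.00502071 ≈ 140.7901.
t ≈ 11.7325 years.

11.7 years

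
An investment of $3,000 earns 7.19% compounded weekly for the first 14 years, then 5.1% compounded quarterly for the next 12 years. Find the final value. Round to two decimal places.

$15,069.13

After 14 years at 7.19%: 3,000 × 2.7343800346 ≈ 8,203.1401.
Then 12 years at 5.1%: 8,203.1401 × 1.8369954858 ≈ 15,069.1313.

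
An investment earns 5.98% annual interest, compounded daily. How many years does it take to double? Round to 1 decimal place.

(1 + 0.000163836)^(365t) = 2.
365t = ln 2 / ln(1 + 0.000163836) ≈ 0.69315/0.000163822 ≈ 4231.0944.
t ≈ 11.5920.

11.6 years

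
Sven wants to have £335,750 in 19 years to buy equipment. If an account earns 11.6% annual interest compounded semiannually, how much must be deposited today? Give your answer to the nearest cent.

Periodic rate = 11.6%/2 = 0.058; 38 periods.
P = 335,750/(1 + 0.058)^38 ≈ 335,750/8.52030953493 ≈ 39,405.8454.

£39,405.85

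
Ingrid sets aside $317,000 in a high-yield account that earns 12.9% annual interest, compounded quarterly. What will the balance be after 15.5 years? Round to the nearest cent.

$2,268,415.14

Growth factor = (1 + 0.03225)^62 ≈ 7.155883737165.
A ≈ 317,000 × 7.155883737165 ≈ 2,268,415.1447.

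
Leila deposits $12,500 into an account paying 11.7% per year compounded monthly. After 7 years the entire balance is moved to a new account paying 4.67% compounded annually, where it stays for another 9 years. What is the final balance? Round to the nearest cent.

Phase 1: 12,500·(1 + 0.00975)^84 ≈ 28,240.6317.
Phase 2: 28,240.6317·(1 + 0.0467)^9 ≈ 42,586.7428.

$42,586.74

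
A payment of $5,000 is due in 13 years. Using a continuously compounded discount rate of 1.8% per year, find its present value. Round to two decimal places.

$3,956.81

P = A·e^(−rt) = 5,000·e^(−0.234).
e^(−0.234) ≈ 0.7913618159, so P ≈ 3,956.8091.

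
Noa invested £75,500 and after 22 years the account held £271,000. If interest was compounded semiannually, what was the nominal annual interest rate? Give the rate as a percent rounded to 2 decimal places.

(1 + r/2)^44 = 271,000/75,500 = 3.5894.
1 + r/2 = 3.5894^(1/44) ≈ 1.029471, so r/2 ≈ 0.0294711.
r ≈ 2·0.0294711 = 5.89421%.

5.89%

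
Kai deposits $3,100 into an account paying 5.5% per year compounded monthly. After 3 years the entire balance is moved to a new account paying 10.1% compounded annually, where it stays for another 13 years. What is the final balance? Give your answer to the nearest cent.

$12,767.08

Phase 1: 3,100·(1 + 0.055/12)^36 ≈ 3,654.7407.
Phase 2: 3,654.7407·(1 + 0.101)^13 ≈ 12,767.0839.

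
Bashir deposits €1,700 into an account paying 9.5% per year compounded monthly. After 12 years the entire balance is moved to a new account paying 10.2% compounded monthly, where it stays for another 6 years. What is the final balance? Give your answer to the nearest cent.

Phase 1: 1,700·(1 + 0.095/12)^144 ≈ 5,291.6993.
Phase 2: 5,291.6993·(1 + 0.0085)^72 ≈ 9,733.3007.

€9,733.30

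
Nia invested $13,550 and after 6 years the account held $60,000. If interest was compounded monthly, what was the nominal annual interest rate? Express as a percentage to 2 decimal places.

25.06%

(1 + r/12)^72 = 60,000/13,550 = 4.42804.
1 + r/12 = 4.42804^(1/72) ≈ 1.020881, so r/12 ≈ 0.0208811.
r ≈ 12·0.0208811 = 25.05733%.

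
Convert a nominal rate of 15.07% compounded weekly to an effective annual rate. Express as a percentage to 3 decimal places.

16.239%

One year is 52 periods at 0.00289808 each: (1 + 0.00289808)^52 ≈ 1.162394.
EAR = 1.162394 − 1 ≈ 16.23944%.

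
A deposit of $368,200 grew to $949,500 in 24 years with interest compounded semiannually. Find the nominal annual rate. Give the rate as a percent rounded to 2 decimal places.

3.99%

The 48-period growth factor is 949,500/368,200 = 2.57876.
r/2 = 2.57876^(1/48) − 1 ≈ 0.0199316, so r ≈ 2·0.0199316 = 3.98633%.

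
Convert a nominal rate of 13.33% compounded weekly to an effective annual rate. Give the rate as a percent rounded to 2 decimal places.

One year is 52 periods at 0.00256346 each: (1 + 0.00256346)^52 ≈ 1.142398.
EAR = 1.142398 − 1 ≈ 14.23979%.

14.24%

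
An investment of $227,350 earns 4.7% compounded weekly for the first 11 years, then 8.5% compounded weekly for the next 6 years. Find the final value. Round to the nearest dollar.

$634,502

After 11 years at 4.7%: 227,350 × 1.67659759113 ≈ 381,174.4623.
Then 6 years at 8.5%: 381,174.4623 × 1.66459795658 ≈ 634,502.2311.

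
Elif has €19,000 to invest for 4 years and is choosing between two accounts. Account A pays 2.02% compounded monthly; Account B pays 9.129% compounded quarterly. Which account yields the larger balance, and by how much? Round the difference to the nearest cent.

A: (1 + 0.0202/12)^48 ≈ 1.0840803995, so 19,000 × 1.0840803995 ≈ 20,597.5276.
B: (1 + 0.0228225)^16 ≈ 1.4348429519, so 19,000 × 1.4348429519 ≈ 27,262.0161.
Difference ≈ 6,664.4885 in favor of B.

Account B, by €6,664.49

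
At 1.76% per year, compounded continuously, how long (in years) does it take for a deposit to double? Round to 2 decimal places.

e^(0.0176t) = 2, so 0.0176t = ln 2 ≈ 0.69315.
t ≈ 0.69315/0.0176 ≈ 39.3834.

39.38 years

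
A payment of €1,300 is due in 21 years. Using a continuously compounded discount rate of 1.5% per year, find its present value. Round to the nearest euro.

€949

P = A·e^(−rt) = 1,300·e^(−0.315).
e^(−0.315) ≈ 0.7297888743, so P ≈ 948.7255.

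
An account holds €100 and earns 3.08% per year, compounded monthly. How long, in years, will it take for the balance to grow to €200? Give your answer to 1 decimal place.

We need (1 + 0.00256667)^(12t) = 2, so 12t = ln 2 / ln 1.002567 ≈ 270.4038.
t ≈ 270.4038/12 = 22.5336 years.

22.5 years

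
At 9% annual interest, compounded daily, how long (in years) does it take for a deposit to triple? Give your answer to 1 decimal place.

12.2 years

(1 + 0.000246575)^(365t) = 3.
365t = ln 3 / ln(1 + 0.000246575) ≈ 1.0986/0.000246545 ≈ 4456.0325.
t ≈ 12.2083.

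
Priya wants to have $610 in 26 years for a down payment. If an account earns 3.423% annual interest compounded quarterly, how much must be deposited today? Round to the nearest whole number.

$251

Periodic rate = 3.423%/4 = 0.0085575; 104 periods.
P = 610/(1 + 0.0085575)^104 ≈ 610/2.42587815 ≈ 251.4553.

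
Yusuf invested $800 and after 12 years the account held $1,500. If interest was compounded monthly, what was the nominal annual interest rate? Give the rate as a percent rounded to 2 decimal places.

5.25%

The 144-period growth factor is 1,500/800 = 1.875.
r/12 = 1.875^(1/144) − 1 ≈ 0.00437488, so r ≈ 12·0.00437488 = 5.24986%.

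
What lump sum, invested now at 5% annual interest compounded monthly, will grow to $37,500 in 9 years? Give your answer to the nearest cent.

Growth factor = (1 + 0.05/12)^108 ≈ 1.5668466494.
P = 37,500/1.5668466494 ≈ 23,933.4207.

$23,933.42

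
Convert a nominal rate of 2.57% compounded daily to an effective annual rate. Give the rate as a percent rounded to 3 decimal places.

EAR = (1 + 2.57%/365)^365 − 1 = (1 + 0.000070411)^365 − 1.
(1 + 0.000070411)^365 ≈ 1.026032, so EAR ≈ 2.60322%.

2.603%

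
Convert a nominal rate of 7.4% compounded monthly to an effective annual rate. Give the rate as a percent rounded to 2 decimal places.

One year is 12 periods at 0.00616667 each: (1 + 0.00616667)^12 ≈ 1.076562.
EAR = 1.076562 − 1 ≈ 7.65621%.

7.66%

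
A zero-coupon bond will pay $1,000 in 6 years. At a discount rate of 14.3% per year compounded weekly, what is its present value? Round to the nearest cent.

Growth factor = (1 + 0.00275)^312 ≈ 2.35566345.
P = 1,000/2.35566345 ≈ 424.5089.

$424.51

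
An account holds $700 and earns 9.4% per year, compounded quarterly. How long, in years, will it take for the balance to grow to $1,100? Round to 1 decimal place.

(1 + 0.0235)^(4t) = 1,100/700 = 1.5714.
4t·ln(1 + 0.0235) = ln(1.5714); 4t = 0.45199/0.0232281 ≈ 19.4585.
t ≈ 4.8646 years.

4.9 years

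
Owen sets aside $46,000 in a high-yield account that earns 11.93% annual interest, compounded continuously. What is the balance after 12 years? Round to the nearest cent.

A = P·e^(rt) = 46,000·e^(0.1193·12) = 46,000·e^1.4316.
e^1.4316 ≈ 4.18539046222, so A ≈ 192,527.9613.

$192,527.96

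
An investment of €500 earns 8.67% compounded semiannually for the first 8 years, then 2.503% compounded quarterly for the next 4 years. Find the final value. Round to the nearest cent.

After 8 years at 8.67%: 500 × 1.971879292 ≈ 985.9396.
Then 4 years at 2.503%: 985.9396 × 1.104958801 ≈ 1,089.4227.

€1,089.42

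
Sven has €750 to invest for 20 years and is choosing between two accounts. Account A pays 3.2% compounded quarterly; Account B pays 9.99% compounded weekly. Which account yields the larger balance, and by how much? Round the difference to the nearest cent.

A: (1 + 0.008)^80 ≈ 1.891657771, so 750 × 1.891657771 ≈ 1,418.7433.
B: (1 + 0.0999/52)^1040 ≈ 7.36017141, so 750 × 7.36017141 ≈ 5,520.1286.
Difference ≈ 4,101.3852 in favor of B.

Account B, by €4,101.39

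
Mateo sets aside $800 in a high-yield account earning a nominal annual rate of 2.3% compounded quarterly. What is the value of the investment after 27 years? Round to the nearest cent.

Periodic rate = 2.3%/4 = 0.00575; periods = 4·27 = 108.
A = 800·(1 + 0.00575)^108 ≈ 800·1.857481317 ≈ 1,485.9851.

$1,485.99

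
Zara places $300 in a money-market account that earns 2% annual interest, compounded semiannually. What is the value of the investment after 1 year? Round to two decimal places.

Growth factor = (1 + 0.01)^2 ≈ 1.0201.
A ≈ 300 × 1.0201 ≈ 306.0300.

$306.03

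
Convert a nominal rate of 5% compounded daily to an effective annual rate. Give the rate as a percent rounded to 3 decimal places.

5.127%

One year is 365 periods at 0.000136986 each: (1 + 0.000136986)^365 ≈ 1.051267.
EAR = 1.051267 − 1 ≈ 5.12675%.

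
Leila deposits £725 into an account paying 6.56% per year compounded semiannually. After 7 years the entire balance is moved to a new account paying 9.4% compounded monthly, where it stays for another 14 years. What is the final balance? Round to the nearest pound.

£4,225

Phase 1: 725·(1 + 0.0328)^14 ≈ 1,139.1088.
Phase 2: 1,139.1088·(1 + 0.094/12)^168 ≈ 4,225.4199.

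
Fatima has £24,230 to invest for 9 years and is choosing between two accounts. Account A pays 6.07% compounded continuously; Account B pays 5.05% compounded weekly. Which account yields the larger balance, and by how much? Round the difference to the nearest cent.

Account A, by £3,678.45

Account A growth factor: e^(0.0607·9) = e^0.5463 ≈ 1.7268518312; balance ≈ 41,841.6199.
Account B growth factor: (1 + 0.0505/52)^468 ≈ 1.5750380773; balance ≈ 38,163.1726.
Account A is larger by 3,678.4473.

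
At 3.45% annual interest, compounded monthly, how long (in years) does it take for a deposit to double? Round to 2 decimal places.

20.12 years

(1 + 0.002875)^(12t) = 2.
12t = ln 2 / ln(1 + 0.002875) ≈ 0.69315/0.00287088 ≈ 241.4411.
t ≈ 20.1201.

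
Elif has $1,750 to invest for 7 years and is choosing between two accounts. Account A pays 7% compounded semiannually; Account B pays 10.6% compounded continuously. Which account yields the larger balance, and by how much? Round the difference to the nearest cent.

Account A growth factor: (1 + 0.035)^14 ≈ 1.618694522; balance ≈ 2,832.7154.
Account B growth factor: e^(0.106·7) = e^0.742 ≈ 2.10013158; balance ≈ 3,675.2303.
Account B is larger by 842.5149.

Account B, by $842.51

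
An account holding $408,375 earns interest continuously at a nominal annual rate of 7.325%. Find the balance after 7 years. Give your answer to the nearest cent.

$681,936.04

A = P·e^(rt) = 408,375·e^(0.07325·7) = 408,375·e^0.51275.
e^0.51275 ≈ 1.66987704839, so A ≈ 681,936.0396.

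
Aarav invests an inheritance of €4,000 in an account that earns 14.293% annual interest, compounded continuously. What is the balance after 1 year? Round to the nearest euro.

A = P·e^(rt) = 4,000·e^(0.14293·1) = 4,000·e^0.14293.
e^0.14293 ≈ 1.153649043, so A ≈ 4,614.5962.

€4,615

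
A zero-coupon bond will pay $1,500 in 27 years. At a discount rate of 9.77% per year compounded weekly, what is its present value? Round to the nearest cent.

Growth factor = (1 + 0.0977/52)^1404 ≈ 13.94923957.
P = 1,500/13.94923957 ≈ 107.5327.

$107.53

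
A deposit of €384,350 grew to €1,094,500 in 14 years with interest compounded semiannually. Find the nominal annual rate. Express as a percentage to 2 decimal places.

7.62%

The 28-period growth factor is 1,094,500/384,350 = 2.84766.
r/2 = 2.84766^(1/28) − 1 ≈ 0.0380822, so r ≈ 2·0.0380822 = 7.61644%.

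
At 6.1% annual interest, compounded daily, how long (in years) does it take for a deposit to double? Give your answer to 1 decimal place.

11.4 years

(1 + 0.000167123)^(365t) = 2.
365t = ln 2 / ln(1 + 0.000167123) ≈ 0.69315/0.000167109 ≈ 4147.8666.
t ≈ 11.3640.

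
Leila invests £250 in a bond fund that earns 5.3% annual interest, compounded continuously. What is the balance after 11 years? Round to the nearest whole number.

£448

A = P·e^(rt) = 250·e^(0.053·11) = 250·e^0.583.
e^0.583 ≈ 1.79140459, so A ≈ 447.8511.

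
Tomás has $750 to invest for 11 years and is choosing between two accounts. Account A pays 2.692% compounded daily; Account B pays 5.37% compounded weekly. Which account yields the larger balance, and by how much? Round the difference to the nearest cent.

Account A growth factor: (1 + 0.02692/365)^4015 ≈ 1.34461682; balance ≈ 1,008.4626.
Account B growth factor: (1 + 0.0537/52)^572 ≈ 1.8047015; balance ≈ 1,353.5261.
Account B is larger by 345.0635.

Account B, by $345.06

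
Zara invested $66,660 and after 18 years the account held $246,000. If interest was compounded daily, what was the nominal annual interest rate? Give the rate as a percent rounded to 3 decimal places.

7.255%

(1 + r/365)^6570 = 246,000/66,660 = 3.69037.
1 + r/365 = 3.69037^(1/6570) ≈ 1.000199, so r/365 ≈ 0.00019876.
r ≈ 365·0.00019876 = 7.25476%.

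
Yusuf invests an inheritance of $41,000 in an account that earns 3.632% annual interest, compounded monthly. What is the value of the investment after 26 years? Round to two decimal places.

Periodic rate = 3.632%/12 = 0.00302667; periods = 12·26 = 312.
A = 41,000·(1 + 0.03632/12)^312 ≈ 41,000·2.56740023727 ≈ 105,263.4097.

$105,263.41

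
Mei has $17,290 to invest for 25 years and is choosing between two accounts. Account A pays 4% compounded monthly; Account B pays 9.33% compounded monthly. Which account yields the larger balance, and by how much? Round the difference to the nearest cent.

Account B, by $129,629.59

Account A growth factor: (1 + 0.04/12)^300 ≈ 2.7137651579; balance ≈ 46,920.9996.
Account B growth factor: (1 + 0.007775)^300 ≈ 10.2111384995; balance ≈ 176,550.5847.
Account B is larger by 129,629.5851.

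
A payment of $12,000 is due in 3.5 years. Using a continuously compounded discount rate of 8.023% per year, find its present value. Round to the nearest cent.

P = A·e^(−rt) = 12,000·e^(−0.280805).
e^(−0.280805) ≈ 0.75517558036, so P ≈ 9,062.1070.

$9,062.11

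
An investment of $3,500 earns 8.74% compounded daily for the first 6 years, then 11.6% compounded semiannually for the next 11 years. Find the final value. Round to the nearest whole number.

$20,439

After 6 years at 8.74%: 3,500 × 1.6893388269 ≈ 5,912.6859.
Then 11 years at 11.6%: 5,912.6859 × 3.4568830678 ≈ 20,439.4638.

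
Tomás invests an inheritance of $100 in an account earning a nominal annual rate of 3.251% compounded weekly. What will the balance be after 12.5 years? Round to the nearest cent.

$150.12

Growth factor = (1 + 0.03251/52)^650 ≈ 1.50117483.
A ≈ 100 × 1.50117483 ≈ 150.1175.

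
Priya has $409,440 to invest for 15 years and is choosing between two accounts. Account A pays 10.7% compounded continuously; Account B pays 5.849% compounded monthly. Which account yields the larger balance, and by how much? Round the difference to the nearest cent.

Account A growth factor: e^(0.107·15) = e^1.605 ≈ 4.97785960274; balance ≈ 2,038,134.8357.
Account B growth factor: (1 + 0.05849/12)^180 ≈ 2.39940009938; balance ≈ 982,410.3767.
Account A is larger by 1,055,724.4591.

Account A, by $1,055,724.46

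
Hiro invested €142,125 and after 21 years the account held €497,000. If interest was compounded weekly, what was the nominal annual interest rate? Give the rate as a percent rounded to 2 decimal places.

5.96%

The 1092-period growth factor is 497,000/142,125 = 3.49692.
r/52 = 3.49692^(1/1092) − 1 ≈ 0.00114707, so r ≈ 52·0.00114707 = 5.96477%.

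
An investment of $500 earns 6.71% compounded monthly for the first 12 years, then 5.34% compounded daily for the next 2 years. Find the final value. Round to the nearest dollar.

After 12 years at 6.71%: 500 × 2.232131932 ≈ 1,116.0660.
Then 2 years at 5.34%: 1,116.0660 × 1.112702998 ≈ 1,241.8499.

$1,242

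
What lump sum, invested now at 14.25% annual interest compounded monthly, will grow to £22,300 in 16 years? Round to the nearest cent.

£2,311.78

Growth factor = (1 + 0.011875)^192 ≈ 9.6462450569.
P = 22,300/9.6462450569 ≈ 2,311.7804.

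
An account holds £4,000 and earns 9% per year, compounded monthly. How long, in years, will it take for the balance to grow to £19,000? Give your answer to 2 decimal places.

We need (1 + 0.0075)^(12t) = 4.75, so 12t = ln 4.75 / ln 1.0075 ≈ 208.5307.
t ≈ 208.5307/12 = 17.3776 years.

17.38 years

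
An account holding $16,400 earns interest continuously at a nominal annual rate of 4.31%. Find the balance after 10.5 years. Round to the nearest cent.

$25,785.99

A = P·e^(rt) = 16,400·e^(0.0431·10.5) = 16,400·e^0.45255.
e^0.45255 ≈ 1.5723164849, so A ≈ 25,785.9904.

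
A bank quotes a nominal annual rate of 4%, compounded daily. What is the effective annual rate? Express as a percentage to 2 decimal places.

4.08%

One year is 365 periods at 0.000109589 each: (1 + 0.000109589)^365 ≈ 1.040808.
EAR = 1.040808 − 1 ≈ 4.08085%.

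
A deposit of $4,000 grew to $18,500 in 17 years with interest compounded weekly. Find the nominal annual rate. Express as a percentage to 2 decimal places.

9.02%

(1 + r/52)^884 = 18,500/4,000 = 4.625.
1 + r/52 = 4.625^(1/884) ≈ 1.001734, so r/52 ≈ 0.00173394.
r ≈ 52·0.00173394 = 9.01649%.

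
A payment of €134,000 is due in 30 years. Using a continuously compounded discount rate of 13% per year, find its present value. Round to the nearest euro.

P = A·e^(−rt) = 134,000·e^(−3.9).
e^(−3.9) ≈ 0.0202419114458, so P ≈ 2,712.4161.

€2,712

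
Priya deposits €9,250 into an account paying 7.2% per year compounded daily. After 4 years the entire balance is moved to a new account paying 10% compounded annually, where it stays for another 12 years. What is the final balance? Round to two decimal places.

After 4 years at 7.2%: 9,250 × 1.3337194236 ≈ 12,336.9047.
Then 12 years at 10%: 12,336.9047 × 3.1384283767 ≈ 38,718.4917.

€38,718.49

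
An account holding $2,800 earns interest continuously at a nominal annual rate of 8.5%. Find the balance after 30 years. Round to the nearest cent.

$35,859.89

A = P·e^(rt) = 2,800·e^(0.085·30) = 2,800·e^2.55.
e^2.55 ≈ 12.807103783, so A ≈ 35,859.8906.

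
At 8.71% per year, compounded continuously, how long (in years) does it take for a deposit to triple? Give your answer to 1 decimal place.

e^(0.0871t) = 3, so 0.0871t = ln 3 ≈ 1.0986.
t ≈ 1.0986/0.0871 ≈ 12.6132.

12.6 years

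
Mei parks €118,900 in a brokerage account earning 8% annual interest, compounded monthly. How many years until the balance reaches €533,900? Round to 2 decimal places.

18.84 years

(1 + 0.00666667)^(12t) = 533,900/118,900 = 4.4903.
12t·ln(1 + 0.00666667) = ln(4.4903); 12t = 1.5019/0.00664454 ≈ 226.0390.
t ≈ 18.8366 years.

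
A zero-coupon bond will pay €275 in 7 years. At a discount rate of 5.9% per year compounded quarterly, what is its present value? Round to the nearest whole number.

€183

Growth factor = (1 + 0.01475)^28 ≈ 1.5067933.
P = 275/1.5067933 ≈ 182.5068.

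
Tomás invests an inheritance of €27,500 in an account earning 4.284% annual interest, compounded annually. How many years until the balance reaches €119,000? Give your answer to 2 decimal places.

34.92 years

We need (1 + 0.04284)^t = 4.3273, so t = ln 4.3273 / ln 1.04284 ≈ 34.9229.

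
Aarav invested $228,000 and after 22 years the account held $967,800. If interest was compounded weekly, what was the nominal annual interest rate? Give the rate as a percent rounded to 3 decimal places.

6.575%

(1 + r/52)^1144 = 967,800/228,000 = 4.24474.
1 + r/52 = 4.24474^(1/1144) ≈ 1.001265, so r/52 ≈ 0.0012645.
r ≈ 52·0.0012645 = 6.57543%.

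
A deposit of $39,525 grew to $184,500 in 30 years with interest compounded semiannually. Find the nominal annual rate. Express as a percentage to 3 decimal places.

5.202%

The 60-period growth factor is 184,500/39,525 = 4.66793.
r/2 = 4.66793^(1/60) − 1 ≈ 0.0260111, so r ≈ 2·0.0260111 = 5.20223%.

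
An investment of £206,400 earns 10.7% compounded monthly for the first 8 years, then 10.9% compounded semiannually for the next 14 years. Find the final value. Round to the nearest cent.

Phase 1: 206,400·(1 + 0.107/12)^96 ≈ 483,969.6681.
Phase 2: 483,969.6681·(1 + 0.0545)^28 ≈ 2,138,565.2128.

£2,138,565.21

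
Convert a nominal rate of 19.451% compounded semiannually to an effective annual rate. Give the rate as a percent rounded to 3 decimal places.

One year is 2 periods at 0.097255 each: (1 + 0.097255)^2 ≈ 1.203969.
EAR = 1.203969 − 1 ≈ 20.39685%.

20.397%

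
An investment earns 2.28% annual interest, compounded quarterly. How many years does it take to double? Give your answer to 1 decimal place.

(1 + 0.0057)^(4t) = 2.
4t = ln 2 / ln(1 + 0.0057) ≈ 0.69315/0.00568382 ≈ 121.9510.
t ≈ 30.4878.

30.5 years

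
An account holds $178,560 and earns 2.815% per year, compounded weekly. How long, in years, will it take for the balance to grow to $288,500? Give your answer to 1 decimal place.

We need (1 + 0.000541346)^(52t) = 1.6157, so 52t = ln 1.6157 / ln 1.000541 ≈ 886.4943.
t ≈ 886.4943/52 = 17.0480 years.

17.0 years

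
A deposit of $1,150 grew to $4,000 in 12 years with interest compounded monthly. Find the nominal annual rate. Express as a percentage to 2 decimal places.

10.43%

(1 + r/12)^144 = 4,000/1,150 = 3.47826.
1 + r/12 = 3.47826^(1/144) ≈ 1.008694, so r/12 ≈ 0.00869405.
r ≈ 12·0.00869405 = 10.43286%.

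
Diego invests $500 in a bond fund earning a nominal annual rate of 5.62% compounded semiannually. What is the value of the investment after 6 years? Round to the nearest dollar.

$697

Periodic rate = 5.62%/2 = 0.0281; periods = 2·6 = 12.
A = 500·(1 + 0.0281)^12 ≈ 500·1.3945186 ≈ 697.2593.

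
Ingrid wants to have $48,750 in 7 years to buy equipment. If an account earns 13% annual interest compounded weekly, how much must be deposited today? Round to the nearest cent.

$19,645.35

Growth factor = (1 + 0.0025)^364 ≈ 2.4815029188.
P = 48,750/2.4815029188 ≈ 19,645.3527.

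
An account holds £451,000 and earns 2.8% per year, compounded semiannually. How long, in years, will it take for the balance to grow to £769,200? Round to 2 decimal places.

We need (1 + 0.014)^(2t) = 1.7055, so 2t = ln 1.7055 / ln 1.014 ≈ 38.4009.
t ≈ 38.4009/2 = 19.2004 years.

19.20 years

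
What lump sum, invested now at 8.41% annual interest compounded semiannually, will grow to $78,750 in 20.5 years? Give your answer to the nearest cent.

$14,548.55

Growth factor = (1 + 0.04205)^41 ≈ 5.4129108595.
P = 78,750/5.4129108595 ≈ 14,548.5492.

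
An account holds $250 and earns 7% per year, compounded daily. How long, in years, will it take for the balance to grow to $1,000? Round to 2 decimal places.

19.81 years

We need (1 + 0.000191781)^(365t) = 4, so 365t = ln 4 / ln 1.000192 ≈ 7229.2280.
t ≈ 7229.2280/365 = 19.8061 years.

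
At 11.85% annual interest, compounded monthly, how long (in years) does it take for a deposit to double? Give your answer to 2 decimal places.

5.88 years

(1 + 0.009875)^(12t) = 2.
12t = ln 2 / ln(1 + 0.009875) ≈ 0.69315/0.00982656 ≈ 70.5381.
t ≈ 5.8782.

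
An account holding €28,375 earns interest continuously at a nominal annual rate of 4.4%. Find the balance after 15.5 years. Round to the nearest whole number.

€56,121

A = P·e^(rt) = 28,375·e^(0.044·15.5) = 28,375·e^0.682.
e^0.682 ≈ 1.9778294381, so A ≈ 56,120.9103.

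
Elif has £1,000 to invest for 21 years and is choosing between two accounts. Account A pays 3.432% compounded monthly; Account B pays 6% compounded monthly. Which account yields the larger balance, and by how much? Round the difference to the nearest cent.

Account B, by £1,460.57

A: (1 + 0.00286)^252 ≈ 2.053799169, so 1,000 × 2.053799169 ≈ 2,053.7992.
B: (1 + 0.005)^252 ≈ 3.514370645, so 1,000 × 3.514370645 ≈ 3,514.3706.
Difference ≈ 1,460.5715 in favor of B.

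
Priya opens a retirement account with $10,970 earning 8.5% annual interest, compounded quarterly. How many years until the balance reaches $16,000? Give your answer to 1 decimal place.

(1 + 0.02125)^(4t) = 16,000/10,970 = 1.4585.
4t·ln(1 + 0.02125) = ln(1.4585); 4t = 0.37742/0.0210274 ≈ 17.9492.
t ≈ 4.4873 years.

4.5 years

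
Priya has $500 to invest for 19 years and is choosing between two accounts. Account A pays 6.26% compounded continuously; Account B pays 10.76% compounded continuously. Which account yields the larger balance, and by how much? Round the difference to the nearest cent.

Account A growth factor: e^(0.0626·19) = e^1.1894 ≈ 3.28510955; balance ≈ 1,642.5548.
Account B growth factor: e^(0.1076·19) = e^2.0444 ≈ 7.724522434; balance ≈ 3,862.2612.
Account B is larger by 2,219.7064.

Account B, by $2,219.71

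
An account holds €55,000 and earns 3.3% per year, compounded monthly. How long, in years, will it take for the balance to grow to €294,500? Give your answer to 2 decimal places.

50.92 years

(1 + 0.00275)^(12t) = 294,500/55,000 = 5.3545.
12t·ln(1 + 0.00275) = ln(5.3545); 12t = 1.6779/0.00274623 ≈ 611.0007.
t ≈ 50.9167 years.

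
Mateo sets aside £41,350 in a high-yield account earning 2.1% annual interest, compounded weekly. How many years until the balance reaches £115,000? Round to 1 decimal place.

48.7 years

(1 + 0.000403846)^(52t) = 115,000/41,350 = 2.7811.
52t·ln(1 + 0.000403846) = ln(2.7811); 52t = 1.0229/0.000403765 ≈ 2533.3069.
t ≈ 48.7174 years.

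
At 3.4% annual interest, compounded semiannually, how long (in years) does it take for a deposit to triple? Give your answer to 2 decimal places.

(1 + 0.017)^(2t) = 3.
2t = ln 3 / ln(1 + 0.017) ≈ 1.0986/0.0168571 ≈ 65.1720.
t ≈ 32.5860.

32.59 years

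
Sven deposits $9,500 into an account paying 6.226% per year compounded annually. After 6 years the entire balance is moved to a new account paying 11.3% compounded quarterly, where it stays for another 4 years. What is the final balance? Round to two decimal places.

After 6 years at 6.226%: 9,500 × 1.4367624499 ≈ 13,649.2433.
Then 4 years at 11.3%: 13,649.2433 × 1.561634845 ≈ 21,315.1339.

$21,315.13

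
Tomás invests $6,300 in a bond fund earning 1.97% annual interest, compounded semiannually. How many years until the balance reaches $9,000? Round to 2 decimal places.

We need (1 + 0.00985)^(2t) = 1.4286, so 2t = ln 1.4286 / ln 1.00985 ≈ 36.3887.
t ≈ 36.3887/2 = 18.1944 years.

18.19 years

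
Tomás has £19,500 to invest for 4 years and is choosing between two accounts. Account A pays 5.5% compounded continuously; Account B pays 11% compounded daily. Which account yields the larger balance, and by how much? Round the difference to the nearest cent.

A: e^(0.055·4) = e^0.22 ≈ 1.2460767306, so 19,500 × 1.2460767306 ≈ 24,298.4962.
B: (1 + 0.11/365)^1460 ≈ 1.552604296, so 19,500 × 1.552604296 ≈ 30,275.7838.
Difference ≈ 5,977.2875 in favor of B.

Account B, by £5,977.29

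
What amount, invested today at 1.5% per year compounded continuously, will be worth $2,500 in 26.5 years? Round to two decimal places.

P = A·e^(−rt) = 2,500·e^(−0.3975).
e^(−0.3975) ≈ 0.6719979426, so P ≈ 1,679.9949.

$1,679.99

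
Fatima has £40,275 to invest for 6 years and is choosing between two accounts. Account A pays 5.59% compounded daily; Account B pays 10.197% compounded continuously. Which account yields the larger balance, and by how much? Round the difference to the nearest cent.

Account B, by £17,935.27

A: (1 + 0.0559/365)^2190 ≈ 1.3984637592, so 40,275 × 1.3984637592 ≈ 56,323.1279.
B: e^(0.10197·6) = e^0.61182 ≈ 1.8437840339, so 40,275 × 1.8437840339 ≈ 74,258.4020.
Difference ≈ 17,935.2741 in favor of B.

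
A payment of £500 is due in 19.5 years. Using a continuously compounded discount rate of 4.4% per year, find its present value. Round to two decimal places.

P = A·e^(−rt) = 500·e^(−0.858).
e^(−0.858) ≈ 0.424009253, so P ≈ 212.0046.

£212.00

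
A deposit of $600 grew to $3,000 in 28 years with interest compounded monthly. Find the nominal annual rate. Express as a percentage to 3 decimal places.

5.762%

(1 + r/12)^336 = 3,000/600 = 5.
1 + r/12 = 5^(1/336) ≈ 1.004801, so r/12 ≈ 0.00480148.
r ≈ 12·0.00480148 = 5.76178%.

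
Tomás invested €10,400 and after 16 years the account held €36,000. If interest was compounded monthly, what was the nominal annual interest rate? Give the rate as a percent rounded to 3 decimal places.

7.786%

The 192-period growth factor is 36,000/10,400 = 3.46154.
r/12 = 3.46154^(1/192) − 1 ≈ 0.00648821, so r ≈ 12·0.00648821 = 7.78586%.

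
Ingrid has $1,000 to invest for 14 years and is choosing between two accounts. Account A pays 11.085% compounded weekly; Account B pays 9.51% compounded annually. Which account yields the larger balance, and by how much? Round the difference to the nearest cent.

Account A, by $1,145.23

Account A growth factor: (1 + 0.11085/52)^728 ≈ 4.712639858; balance ≈ 4,712.6399.
Account B growth factor: (1 + 0.0951)^14 ≈ 3.567409015; balance ≈ 3,567.4090.
Account A is larger by 1,145.2308.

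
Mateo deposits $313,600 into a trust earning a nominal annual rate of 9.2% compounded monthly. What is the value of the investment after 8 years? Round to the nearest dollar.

$652,826

Growth factor = (1 + 0.092/12)^96 ≈ 2.08171693847.
A ≈ 313,600 × 2.08171693847 ≈ 652,826.4319.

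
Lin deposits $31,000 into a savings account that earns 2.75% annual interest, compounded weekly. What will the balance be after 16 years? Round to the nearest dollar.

Periodic rate = 2.75%/52 = 0.000528846; periods = 52·16 = 832.
A = 31,000·(1 + 0.0275/52)^832 ≈ 31,000·1.5525266412 ≈ 48,128.3259.

$48,128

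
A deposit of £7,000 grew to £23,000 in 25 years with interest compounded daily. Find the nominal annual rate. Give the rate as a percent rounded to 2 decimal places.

4.76%

(1 + r/365)^9125 = 23,000/7,000 = 3.28571.
1 + r/365 = 3.28571^(1/9125) ≈ 1.00013, so r/365 ≈ 0.000130374.
r ≈ 365·0.000130374 = 4.75865%.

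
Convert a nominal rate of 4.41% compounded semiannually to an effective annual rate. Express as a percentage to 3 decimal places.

4.459%

One year is 2 periods at 0.02205 each: (1 + 0.02205)^2 ≈ 1.044586.
EAR = 1.044586 − 1 ≈ 4.45862%.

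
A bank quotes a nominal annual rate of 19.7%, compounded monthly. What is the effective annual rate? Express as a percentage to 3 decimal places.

One year is 12 periods at 0.0164167 each: (1 + 0.0164167)^12 ≈ 1.215798.
EAR = 1.215798 − 1 ≈ 21.57977%.

21.580%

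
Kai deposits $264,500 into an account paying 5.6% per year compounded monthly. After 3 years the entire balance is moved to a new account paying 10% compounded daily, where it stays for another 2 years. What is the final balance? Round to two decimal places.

Phase 1: 264,500·(1 + 0.056/12)^36 ≈ 312,764.4861.
Phase 2: 312,764.4861·(1 + 0.1/365)^730 ≈ 382,000.9419.

$382,000.94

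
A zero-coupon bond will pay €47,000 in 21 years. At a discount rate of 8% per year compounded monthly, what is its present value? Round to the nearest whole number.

€8,809

Growth factor = (1 + 0.08/12)^252 ≈ 5.3357249709.
P = 47,000/5.3357249709 ≈ 8,808.5500.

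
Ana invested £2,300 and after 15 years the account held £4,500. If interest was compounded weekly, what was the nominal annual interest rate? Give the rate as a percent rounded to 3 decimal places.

The 780-period growth factor is 4,500/2,300 = 1.95652.
r/52 = 1.95652^(1/780) − 1 ≈ 0.000860842, so r ≈ 52·0.000860842 = 4.47638%.

4.476%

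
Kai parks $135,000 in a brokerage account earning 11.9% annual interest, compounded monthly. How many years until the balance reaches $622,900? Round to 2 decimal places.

12.91 years

(1 + 0.00991667)^(12t) = 622,900/135,000 = 4.6141.
12t·ln(1 + 0.00991667) = ln(4.6141); 12t = 1.5291/0.00986782 ≈ 154.9594.
t ≈ 12.9133 years.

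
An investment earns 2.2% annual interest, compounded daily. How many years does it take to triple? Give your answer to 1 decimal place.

(1 + 0.000060274)^(365t) = 3.
365t = ln 3 / ln(1 + 0.000060274) ≈ 1.0986/6.02722e-05 ≈ 18227.5259.
t ≈ 49.9384.

49.9 years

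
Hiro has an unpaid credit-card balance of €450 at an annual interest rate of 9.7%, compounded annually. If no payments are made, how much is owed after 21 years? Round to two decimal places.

€3,144.50

Growth factor = (1 + 0.097)^21 ≈ 6.987779287.
A ≈ 450 × 6.987779287 ≈ 3,144.5007.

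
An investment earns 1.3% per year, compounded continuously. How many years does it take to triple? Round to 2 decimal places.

84.51 years

e^(0.013t) = 3, so 0.013t = ln 3 ≈ 1.0986.
t ≈ 1.0986/0.013 ≈ 84.5086.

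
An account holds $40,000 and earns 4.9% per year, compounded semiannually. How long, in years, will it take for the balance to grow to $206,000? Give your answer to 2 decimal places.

We need (1 + 0.0245)^(2t) = 5.15, so 2t = ln 5.15 / ln 1.0245 ≈ 67.7140.
t ≈ 67.7140/2 = 33.8570 years.

33.86 years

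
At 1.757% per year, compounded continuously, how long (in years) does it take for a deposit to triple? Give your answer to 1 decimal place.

e^(0.01757t) = 3, so 0.01757t = ln 3 ≈ 1.0986.
t ≈ 1.0986/0.01757 ≈ 62.5277.

62.5 years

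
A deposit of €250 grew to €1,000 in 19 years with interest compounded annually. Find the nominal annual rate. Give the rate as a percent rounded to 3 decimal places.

(1 + r)^19 = 1,000/250 = 4.
1 + r = 4^(1/19) ≈ 1.075691, so r ≈ 0.0756906.
r ≈ 7.56906%.

7.569%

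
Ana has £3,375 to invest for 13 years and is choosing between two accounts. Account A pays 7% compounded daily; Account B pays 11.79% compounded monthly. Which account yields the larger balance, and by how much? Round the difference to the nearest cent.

Account A growth factor: (1 + 0.07/365)^4745 ≈ 2.484105788; balance ≈ 8,383.8570.
Account B growth factor: (1 + 0.009825)^156 ≈ 4.5961526274; balance ≈ 15,512.0151.
Account B is larger by 7,128.1581.

Account B, by £7,128.16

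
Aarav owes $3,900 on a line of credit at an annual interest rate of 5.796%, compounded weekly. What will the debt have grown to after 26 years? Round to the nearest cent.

$17,585.90

Periodic rate = 5.796%/52 = 0.00111462; periods = 52·26 = 1352.
A = 3,900·(1 + 0.05796/52)^1352 ≈ 3,900·4.5092046398 ≈ 17,585.8981.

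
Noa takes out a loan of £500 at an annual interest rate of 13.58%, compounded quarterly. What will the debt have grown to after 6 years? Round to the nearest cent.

£1,114.19

Growth factor = (1 + 0.03395)^24 ≈ 2.2283782.
A ≈ 500 × 2.2283782 ≈ 1,114.1891.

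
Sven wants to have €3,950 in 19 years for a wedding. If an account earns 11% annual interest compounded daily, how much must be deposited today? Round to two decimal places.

Growth factor = (1 + 0.11/365)^6935 ≈ 8.082369882.
P = 3,950/8.082369882 ≈ 488.7180.

€488.72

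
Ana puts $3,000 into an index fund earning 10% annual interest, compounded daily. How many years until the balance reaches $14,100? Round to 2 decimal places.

We need (1 + 0.000273973)^(365t) = 4.7, so 365t = ln 4.7 / ln 1.000274 ≈ 5649.3769.
t ≈ 5649.3769/365 = 15.4777 years.

15.48 years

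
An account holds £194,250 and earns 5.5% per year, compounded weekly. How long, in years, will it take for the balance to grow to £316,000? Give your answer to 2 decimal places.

We need (1 + 0.00105769)^(52t) = 1.6268, so 52t = ln 1.6268 / ln 1.001058 ≈ 460.2979.
t ≈ 460.2979/52 = 8.8519 years.

8.85 years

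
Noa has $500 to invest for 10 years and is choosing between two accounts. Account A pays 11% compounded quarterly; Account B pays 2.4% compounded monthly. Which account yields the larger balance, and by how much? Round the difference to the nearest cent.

Account A, by $844.46

Account A growth factor: (1 + 0.0275)^40 ≈ 2.959873987; balance ≈ 1,479.9370.
Account B growth factor: (1 + 0.002)^120 ≈ 1.27094449; balance ≈ 635.4722.
Account A is larger by 844.4647.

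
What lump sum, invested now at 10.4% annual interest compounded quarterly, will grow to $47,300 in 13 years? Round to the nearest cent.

$12,450.83

Growth factor = (1 + 0.026)^52 ≈ 3.798942851.
P = 47,300/3.798942851 ≈ 12,450.8322.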